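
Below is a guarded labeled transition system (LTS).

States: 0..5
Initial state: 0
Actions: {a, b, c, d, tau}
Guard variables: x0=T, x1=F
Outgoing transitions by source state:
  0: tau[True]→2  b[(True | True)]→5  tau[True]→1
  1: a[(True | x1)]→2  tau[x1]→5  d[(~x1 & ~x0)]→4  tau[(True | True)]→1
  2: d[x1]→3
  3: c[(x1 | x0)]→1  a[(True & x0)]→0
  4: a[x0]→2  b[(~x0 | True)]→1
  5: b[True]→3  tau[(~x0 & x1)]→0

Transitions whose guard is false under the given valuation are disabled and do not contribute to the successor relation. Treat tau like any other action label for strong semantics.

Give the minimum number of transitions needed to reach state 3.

Breadth-first toward 3:
  depth 0: {0}
  depth 1: {1,2,5}
  depth 2: {3}
depth(3)=2, e.g. b·b

Answer: 2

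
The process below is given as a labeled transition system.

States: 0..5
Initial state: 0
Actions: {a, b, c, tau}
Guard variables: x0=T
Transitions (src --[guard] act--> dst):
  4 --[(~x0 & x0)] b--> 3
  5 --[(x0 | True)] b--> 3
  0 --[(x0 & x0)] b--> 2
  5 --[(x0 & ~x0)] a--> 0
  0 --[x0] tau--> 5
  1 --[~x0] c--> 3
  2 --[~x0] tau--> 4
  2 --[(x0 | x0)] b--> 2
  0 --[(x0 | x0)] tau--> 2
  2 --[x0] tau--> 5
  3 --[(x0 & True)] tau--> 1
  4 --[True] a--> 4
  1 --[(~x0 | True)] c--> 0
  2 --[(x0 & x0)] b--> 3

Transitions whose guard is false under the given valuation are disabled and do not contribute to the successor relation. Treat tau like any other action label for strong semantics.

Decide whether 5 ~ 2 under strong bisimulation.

Compute ~ classes (split until stable):
  round 0: {{0,1,2,3,4,5}}
  round 1: {{0,2},{1},{3},{4},{5}}
  round 2: {{0},{1},{2},{3},{4},{5}}
Fixed point at round 3; 6 class(es).
[5]={5}  [2]={2}

Answer: NOT BISIMILAR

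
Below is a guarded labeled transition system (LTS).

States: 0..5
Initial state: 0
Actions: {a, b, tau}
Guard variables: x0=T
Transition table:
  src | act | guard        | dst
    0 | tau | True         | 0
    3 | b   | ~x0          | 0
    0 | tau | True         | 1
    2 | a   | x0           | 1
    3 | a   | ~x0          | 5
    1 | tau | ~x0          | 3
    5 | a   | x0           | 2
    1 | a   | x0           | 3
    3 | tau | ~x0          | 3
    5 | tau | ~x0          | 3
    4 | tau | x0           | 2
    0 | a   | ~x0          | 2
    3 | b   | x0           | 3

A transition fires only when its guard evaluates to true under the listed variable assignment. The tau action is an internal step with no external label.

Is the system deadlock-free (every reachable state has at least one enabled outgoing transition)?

Reach set: {0,1,3}
  0: tau→0  tau→1  [deg 2]
  1: a→3  [deg 1]
  3: b→3  [deg 1]

Answer: DEADLOCK-FREE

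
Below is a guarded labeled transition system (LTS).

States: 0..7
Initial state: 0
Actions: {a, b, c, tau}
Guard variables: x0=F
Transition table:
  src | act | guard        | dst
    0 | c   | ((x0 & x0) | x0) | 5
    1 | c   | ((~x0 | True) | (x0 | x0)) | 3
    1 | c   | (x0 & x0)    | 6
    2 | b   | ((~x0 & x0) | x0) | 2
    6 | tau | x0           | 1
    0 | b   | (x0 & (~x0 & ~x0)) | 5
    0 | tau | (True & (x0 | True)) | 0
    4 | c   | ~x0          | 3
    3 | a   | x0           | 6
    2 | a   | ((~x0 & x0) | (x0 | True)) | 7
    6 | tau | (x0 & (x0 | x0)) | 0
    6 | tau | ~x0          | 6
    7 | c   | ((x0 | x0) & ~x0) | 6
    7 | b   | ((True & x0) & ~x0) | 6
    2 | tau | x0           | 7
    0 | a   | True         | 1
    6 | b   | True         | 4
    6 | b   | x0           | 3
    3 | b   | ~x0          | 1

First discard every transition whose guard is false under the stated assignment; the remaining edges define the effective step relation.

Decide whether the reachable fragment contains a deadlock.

Reachable = {0,1,3}
  0: a→1  tau→0  [2 exit(s)]
  1: c→3  [1 exit(s)]
  3: b→1  [1 exit(s)]

Answer: DEADLOCK-FREE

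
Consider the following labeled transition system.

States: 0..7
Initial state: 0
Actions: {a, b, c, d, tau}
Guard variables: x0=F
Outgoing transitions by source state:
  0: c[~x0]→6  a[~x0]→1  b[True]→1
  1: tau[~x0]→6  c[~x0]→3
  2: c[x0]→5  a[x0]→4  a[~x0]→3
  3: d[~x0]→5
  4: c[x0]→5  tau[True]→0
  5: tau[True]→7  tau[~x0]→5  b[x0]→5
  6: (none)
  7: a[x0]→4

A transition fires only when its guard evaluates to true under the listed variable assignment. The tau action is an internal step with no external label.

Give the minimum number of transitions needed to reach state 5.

Breadth-first toward 5:
  depth 0: {0}
  depth 1: {1,6}
  depth 2: {3}
  depth 3: {5}
first hit 5 at d=3 via a·c·d

Answer: 3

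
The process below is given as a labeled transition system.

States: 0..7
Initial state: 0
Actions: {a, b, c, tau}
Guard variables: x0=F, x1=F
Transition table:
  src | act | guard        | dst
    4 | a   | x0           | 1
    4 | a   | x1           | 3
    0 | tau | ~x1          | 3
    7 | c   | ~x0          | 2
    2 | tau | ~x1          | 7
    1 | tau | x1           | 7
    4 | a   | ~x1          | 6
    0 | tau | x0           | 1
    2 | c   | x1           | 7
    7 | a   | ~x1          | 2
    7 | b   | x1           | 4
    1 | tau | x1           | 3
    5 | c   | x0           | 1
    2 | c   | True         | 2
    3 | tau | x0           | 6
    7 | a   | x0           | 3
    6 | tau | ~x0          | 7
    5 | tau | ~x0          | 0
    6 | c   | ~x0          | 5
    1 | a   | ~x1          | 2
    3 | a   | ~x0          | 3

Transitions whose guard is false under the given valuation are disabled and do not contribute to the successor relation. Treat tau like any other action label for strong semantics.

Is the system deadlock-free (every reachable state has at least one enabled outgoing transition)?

R = {0,3}
  0: tau→3  [1 out]
  3: a→3  [1 out]

Answer: DEADLOCK-FREE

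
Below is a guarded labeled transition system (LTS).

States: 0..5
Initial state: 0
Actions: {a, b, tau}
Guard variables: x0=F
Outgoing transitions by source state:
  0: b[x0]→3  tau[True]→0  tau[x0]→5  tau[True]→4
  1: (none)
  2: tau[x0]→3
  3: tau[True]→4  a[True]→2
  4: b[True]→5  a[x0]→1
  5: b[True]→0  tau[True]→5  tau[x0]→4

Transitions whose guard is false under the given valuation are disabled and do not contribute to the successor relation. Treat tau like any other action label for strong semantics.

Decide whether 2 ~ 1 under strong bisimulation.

Refine partition for ~:
  π0 = {{0,1,2,3,4,5}}
  π1 = {{0},{1,2},{3},{4},{5}}
Fixed point at round 2; 5 class(es).
2∈{1,2}, 1∈{1,2}

Answer: BISIMILAR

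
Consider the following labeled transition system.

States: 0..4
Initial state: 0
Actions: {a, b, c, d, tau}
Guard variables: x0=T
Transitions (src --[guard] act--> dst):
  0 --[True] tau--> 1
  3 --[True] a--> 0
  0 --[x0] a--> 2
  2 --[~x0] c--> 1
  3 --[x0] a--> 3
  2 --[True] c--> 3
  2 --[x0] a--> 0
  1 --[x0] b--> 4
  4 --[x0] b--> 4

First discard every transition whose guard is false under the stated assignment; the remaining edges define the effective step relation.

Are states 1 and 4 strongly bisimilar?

Bisimulation quotient by refinement:
  P[0] = {{0,1,2,3,4}}
  P[1] = {{0},{1,4},{2},{3}}
stable after 2 split(s): 4 block(s)
class of 1: {1,4}; class of 4: {1,4}

Answer: BISIMILAR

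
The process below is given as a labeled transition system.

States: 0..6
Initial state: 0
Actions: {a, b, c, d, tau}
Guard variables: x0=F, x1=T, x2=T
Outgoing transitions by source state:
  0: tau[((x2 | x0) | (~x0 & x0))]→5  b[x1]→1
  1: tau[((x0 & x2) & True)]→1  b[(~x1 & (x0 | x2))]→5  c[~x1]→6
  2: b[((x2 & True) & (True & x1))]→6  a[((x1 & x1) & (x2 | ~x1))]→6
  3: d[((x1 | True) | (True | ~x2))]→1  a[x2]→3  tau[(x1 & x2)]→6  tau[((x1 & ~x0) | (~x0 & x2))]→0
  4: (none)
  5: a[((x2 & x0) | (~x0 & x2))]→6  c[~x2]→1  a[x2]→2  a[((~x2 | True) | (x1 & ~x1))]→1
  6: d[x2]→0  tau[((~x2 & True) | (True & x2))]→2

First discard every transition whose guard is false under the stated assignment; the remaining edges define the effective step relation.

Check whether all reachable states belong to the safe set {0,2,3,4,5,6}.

Inv-set: {0,2,3,4,5,6}
Reach set: {0,1,2,5,6}
  0: ✓
  1: ✗ unsafe
  2: ✓
  5: ✓
  6: ✓
reach 1 via b — violates

Answer: INVARIANT VIOLATED at state 1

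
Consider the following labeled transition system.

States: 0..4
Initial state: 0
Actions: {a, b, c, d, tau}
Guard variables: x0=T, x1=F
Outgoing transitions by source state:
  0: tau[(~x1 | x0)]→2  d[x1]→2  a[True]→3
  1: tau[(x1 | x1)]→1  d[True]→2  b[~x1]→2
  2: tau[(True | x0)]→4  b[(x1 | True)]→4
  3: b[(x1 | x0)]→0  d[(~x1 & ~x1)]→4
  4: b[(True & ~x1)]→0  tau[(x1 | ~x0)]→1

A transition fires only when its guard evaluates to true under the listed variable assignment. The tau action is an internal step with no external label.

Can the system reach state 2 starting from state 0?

Answer: REACHABLE

Analysis:
9 transition(s) survive guard evaluation.
L0 = {0}
L1 = {2,3}  now seen {0,2,3}
L2 = {4}  now seen {0,2,3,4}
R = {0,2,3,4}
witness 2: tau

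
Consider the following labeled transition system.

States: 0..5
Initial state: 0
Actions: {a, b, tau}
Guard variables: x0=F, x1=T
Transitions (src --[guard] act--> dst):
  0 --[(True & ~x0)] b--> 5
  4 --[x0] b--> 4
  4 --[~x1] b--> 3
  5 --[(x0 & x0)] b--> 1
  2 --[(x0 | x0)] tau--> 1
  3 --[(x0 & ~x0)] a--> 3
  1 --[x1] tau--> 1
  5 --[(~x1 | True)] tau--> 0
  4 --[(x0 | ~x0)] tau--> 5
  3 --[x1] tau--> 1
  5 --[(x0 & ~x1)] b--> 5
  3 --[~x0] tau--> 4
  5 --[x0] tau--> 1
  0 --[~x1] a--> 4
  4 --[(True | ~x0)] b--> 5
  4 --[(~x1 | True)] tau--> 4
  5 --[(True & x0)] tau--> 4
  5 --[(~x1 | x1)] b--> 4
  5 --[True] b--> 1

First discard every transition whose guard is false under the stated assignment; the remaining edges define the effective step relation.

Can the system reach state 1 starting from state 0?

Guard filter leaves 10 enabled edge(s).
L0 = {0}
L1 = {5}  now seen {0,5}
L2 = {1,4}  now seen {0,1,4,5}
Reachable = {0,1,4,5}
witness 1: b·b

Answer: REACHABLE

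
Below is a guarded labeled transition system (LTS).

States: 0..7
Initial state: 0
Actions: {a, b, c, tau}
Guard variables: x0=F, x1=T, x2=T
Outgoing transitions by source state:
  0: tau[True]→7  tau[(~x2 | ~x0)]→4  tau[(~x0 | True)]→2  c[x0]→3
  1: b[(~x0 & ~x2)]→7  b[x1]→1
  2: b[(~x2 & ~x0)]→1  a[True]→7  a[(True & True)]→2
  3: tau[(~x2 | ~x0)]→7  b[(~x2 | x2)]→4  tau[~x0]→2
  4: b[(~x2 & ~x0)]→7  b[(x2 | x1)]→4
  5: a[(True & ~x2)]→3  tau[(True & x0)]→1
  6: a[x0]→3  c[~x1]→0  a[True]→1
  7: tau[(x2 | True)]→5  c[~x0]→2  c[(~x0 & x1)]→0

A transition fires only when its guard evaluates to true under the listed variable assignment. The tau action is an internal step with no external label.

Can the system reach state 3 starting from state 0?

Answer: UNREACHABLE

Trace:
After dropping false guards: 14 live edges.
depth 0: {0}
depth 1: {2,4,7}  cumulative {0,2,4,7}
depth 2: {5}  cumulative {0,2,4,5,7}
Reach set: {0,2,4,5,7}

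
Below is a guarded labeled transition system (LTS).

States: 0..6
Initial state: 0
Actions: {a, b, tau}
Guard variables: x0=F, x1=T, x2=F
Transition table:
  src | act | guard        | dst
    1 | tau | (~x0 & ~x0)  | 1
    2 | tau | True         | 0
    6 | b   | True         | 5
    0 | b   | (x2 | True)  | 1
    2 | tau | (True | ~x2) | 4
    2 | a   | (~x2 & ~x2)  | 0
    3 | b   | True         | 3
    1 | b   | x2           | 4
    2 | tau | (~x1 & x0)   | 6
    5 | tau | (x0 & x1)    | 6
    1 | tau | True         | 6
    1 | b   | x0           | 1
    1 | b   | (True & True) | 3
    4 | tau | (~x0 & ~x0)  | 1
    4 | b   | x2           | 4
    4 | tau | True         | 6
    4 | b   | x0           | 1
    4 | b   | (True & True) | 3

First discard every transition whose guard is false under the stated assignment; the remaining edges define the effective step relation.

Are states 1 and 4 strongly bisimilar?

Answer: BISIMILAR

Working:
Refine partition for ~:
  π0 = {{0,1,2,3,4,5,6}}
  π1 = {{0,3,6},{1,4},{2},{5}}
  π2 = {{0},{1,4},{2},{3},{5},{6}}
6 equivalence class(es) (converged in 3)
1∈{1,4}, 4∈{1,4}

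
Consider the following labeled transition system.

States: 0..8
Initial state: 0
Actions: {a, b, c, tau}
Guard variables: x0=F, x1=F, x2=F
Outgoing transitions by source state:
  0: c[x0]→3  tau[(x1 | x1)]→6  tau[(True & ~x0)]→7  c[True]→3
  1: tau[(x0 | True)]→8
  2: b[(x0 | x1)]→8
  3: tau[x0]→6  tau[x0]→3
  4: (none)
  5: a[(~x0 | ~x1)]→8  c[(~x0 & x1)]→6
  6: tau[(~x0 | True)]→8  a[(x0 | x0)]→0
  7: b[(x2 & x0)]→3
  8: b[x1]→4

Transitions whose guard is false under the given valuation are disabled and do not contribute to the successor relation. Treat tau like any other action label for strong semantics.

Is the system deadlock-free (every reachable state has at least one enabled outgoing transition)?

R = {0,3,7}
  0: c→3  tau→7  [2 out]
  3: ∅  [no exit]
  7: ∅  [no exit]
witness 3: c

Answer: DEADLOCK at state 3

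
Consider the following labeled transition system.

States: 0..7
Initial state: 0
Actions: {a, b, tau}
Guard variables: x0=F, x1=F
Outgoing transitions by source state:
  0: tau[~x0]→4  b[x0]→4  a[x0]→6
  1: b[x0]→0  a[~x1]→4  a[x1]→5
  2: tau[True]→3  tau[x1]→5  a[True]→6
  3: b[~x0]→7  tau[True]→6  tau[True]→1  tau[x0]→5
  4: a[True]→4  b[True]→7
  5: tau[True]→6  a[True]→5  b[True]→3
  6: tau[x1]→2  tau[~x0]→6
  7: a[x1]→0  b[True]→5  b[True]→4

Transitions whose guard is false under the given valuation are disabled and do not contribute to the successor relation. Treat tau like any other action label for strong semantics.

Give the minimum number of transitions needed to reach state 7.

Answer: 2

Working:
Layered search for 7:
  depth 0: {0}
  depth 1: {4}
  depth 2: {7}
depth(7)=2, e.g. tau·b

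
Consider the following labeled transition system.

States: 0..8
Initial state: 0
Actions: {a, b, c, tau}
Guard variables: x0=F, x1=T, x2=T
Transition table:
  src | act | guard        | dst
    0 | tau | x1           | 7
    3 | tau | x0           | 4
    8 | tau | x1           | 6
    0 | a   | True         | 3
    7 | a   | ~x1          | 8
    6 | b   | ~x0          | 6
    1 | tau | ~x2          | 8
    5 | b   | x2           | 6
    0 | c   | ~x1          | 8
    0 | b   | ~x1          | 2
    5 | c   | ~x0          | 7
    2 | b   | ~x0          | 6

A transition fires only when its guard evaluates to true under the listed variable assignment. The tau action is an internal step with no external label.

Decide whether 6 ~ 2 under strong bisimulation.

Refine partition for ~:
  P[0] = {{0,1,2,3,4,5,6,7,8}}
  P[1] = {{0},{1,3,4,7},{2,6},{5},{8}}
stable after 2 split(s): 5 block(s)
class of 6: {2,6}; class of 2: {2,6}

Answer: BISIMILAR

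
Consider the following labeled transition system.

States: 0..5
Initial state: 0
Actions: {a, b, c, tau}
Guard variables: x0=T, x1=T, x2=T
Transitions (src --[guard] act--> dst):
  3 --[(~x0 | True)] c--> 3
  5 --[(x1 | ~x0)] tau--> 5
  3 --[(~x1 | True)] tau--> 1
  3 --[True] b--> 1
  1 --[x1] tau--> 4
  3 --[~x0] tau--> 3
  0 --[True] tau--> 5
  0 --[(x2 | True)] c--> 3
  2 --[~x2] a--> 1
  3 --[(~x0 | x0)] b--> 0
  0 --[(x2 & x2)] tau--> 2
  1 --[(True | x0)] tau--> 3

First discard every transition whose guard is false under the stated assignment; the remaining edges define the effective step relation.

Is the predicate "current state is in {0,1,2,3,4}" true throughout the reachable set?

Allowed set {0,1,2,3,4}
Reachable = {0,1,2,3,4,5}
  0: safe
  1: safe
  2: safe
  3: safe
  4: safe
  5: VIOLATES
witness against invariant: tau → 5

Answer: INVARIANT VIOLATED at state 5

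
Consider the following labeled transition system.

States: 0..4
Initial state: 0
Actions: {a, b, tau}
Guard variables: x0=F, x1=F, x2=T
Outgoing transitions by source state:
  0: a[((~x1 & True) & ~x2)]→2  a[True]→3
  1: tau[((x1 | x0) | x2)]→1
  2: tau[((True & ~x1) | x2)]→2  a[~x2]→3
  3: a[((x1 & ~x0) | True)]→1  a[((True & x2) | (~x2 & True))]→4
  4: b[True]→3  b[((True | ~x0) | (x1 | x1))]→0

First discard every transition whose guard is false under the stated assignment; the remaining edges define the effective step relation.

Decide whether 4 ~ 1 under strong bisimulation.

Compute ~ classes (split until stable):
  P[0] = {{0,1,2,3,4}}
  P[1] = {{0,3},{1,2},{4}}
  P[2] = {{0},{1,2},{3},{4}}
Fixed point at round 3; 4 class(es).
class of 4: {4}; class of 1: {1,2}

Answer: NOT BISIMILAR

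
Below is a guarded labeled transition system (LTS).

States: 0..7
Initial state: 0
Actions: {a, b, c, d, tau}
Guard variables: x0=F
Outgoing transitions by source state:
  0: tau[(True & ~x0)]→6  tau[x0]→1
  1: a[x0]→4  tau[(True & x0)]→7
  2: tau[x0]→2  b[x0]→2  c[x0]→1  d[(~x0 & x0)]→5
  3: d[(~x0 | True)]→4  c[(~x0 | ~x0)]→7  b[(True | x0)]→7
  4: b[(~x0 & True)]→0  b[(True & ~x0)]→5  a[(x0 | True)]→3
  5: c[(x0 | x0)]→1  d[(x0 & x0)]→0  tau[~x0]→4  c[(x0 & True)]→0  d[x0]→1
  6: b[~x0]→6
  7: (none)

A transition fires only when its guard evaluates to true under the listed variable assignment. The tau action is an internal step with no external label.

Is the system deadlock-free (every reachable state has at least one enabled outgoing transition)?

Answer: DEADLOCK-FREE

Working:
Reach set: {0,6}
  0: tau→6  [deg 1]
  6: b→6  [deg 1]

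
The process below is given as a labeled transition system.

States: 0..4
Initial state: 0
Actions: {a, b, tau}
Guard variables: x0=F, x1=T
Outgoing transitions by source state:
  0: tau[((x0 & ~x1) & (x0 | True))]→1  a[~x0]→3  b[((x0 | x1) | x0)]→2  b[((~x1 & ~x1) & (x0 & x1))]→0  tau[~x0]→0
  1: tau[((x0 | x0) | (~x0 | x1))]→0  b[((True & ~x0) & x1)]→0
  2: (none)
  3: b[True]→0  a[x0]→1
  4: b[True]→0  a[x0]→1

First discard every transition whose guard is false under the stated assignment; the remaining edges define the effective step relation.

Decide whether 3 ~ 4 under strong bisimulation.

Refine partition for ~:
  π0 = {{0,1,2,3,4}}
  π1 = {{0},{1},{2},{3,4}}
stable after 2 split(s): 4 block(s)
[3]={3,4}  [4]={3,4}

Answer: BISIMILAR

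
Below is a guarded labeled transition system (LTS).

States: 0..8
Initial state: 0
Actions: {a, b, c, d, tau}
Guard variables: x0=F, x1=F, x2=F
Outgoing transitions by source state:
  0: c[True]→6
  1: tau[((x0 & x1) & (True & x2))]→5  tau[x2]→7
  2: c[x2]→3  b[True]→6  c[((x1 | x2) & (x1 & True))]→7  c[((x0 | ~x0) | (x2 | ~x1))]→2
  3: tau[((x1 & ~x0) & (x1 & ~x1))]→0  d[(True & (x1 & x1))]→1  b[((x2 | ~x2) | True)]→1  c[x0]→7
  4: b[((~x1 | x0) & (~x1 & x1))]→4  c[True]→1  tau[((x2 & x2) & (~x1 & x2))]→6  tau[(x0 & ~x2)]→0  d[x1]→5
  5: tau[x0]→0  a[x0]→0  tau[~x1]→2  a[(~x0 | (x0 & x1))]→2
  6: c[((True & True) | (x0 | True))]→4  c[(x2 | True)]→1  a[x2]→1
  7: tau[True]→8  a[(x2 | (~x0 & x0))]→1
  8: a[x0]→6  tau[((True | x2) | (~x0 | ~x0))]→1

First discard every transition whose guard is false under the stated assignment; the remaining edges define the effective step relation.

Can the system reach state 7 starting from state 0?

Guard filter leaves 11 enabled edge(s).
depth 0: {0}
depth 1: {6}  now seen {0,6}
depth 2: {1,4}  now seen {0,1,4,6}
Reachable = {0,1,4,6}

Answer: UNREACHABLE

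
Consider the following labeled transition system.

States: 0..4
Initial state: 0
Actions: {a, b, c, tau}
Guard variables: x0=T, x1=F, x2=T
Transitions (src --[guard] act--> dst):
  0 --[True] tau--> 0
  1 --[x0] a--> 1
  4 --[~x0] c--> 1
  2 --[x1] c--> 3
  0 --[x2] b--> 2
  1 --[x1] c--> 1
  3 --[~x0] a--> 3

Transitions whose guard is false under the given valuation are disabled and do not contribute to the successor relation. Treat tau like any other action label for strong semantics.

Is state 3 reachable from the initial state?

After dropping false guards: 3 live edges.
Layer 0: {0}
Layer 1: {2}  cumulative {0,2}
R = {0,2}

Answer: UNREACHABLE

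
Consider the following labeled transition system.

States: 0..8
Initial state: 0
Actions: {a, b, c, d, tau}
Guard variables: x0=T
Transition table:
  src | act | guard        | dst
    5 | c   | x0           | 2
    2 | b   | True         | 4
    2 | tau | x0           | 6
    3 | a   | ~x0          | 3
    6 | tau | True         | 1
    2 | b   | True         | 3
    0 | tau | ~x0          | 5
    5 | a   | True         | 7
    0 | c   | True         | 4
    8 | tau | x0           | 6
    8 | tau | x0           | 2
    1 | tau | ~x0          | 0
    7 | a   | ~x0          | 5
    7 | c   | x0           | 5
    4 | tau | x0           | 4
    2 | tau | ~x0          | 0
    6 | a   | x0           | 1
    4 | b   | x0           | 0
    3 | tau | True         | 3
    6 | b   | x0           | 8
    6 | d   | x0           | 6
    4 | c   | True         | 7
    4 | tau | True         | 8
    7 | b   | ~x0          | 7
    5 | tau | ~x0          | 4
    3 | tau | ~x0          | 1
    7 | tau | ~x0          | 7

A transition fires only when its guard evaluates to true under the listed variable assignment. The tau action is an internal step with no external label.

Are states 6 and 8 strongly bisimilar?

Answer: NOT BISIMILAR

Trace:
Compute ~ classes (split until stable):
  P[0] = {{0,1,2,3,4,5,6,7,8}}
  P[1] = {{0,7},{1},{2},{3,8},{4},{5},{6}}
  P[2] = {{0},{1},{2},{3},{4},{5},{6},{7},{8}}
stable after 3 split(s): 9 block(s)
6∈{6}, 8∈{8}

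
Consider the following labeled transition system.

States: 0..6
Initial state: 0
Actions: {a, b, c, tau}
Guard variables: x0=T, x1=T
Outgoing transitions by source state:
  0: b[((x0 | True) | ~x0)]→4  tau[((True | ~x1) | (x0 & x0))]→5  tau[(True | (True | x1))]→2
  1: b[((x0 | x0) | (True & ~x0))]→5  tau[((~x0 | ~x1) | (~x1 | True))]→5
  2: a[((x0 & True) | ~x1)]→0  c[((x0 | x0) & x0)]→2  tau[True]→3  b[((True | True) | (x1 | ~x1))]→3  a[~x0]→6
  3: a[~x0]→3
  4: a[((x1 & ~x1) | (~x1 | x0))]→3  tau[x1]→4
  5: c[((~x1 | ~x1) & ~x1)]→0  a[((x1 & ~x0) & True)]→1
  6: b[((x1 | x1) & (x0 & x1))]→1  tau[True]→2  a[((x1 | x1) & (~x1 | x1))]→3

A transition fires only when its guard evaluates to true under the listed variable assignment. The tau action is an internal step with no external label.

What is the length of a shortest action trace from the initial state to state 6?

Layered search for 6:
  Layer 0: {0}
  Layer 1: {2,4,5}
  Layer 2: {3}
6 never appears.

Answer: UNREACHABLE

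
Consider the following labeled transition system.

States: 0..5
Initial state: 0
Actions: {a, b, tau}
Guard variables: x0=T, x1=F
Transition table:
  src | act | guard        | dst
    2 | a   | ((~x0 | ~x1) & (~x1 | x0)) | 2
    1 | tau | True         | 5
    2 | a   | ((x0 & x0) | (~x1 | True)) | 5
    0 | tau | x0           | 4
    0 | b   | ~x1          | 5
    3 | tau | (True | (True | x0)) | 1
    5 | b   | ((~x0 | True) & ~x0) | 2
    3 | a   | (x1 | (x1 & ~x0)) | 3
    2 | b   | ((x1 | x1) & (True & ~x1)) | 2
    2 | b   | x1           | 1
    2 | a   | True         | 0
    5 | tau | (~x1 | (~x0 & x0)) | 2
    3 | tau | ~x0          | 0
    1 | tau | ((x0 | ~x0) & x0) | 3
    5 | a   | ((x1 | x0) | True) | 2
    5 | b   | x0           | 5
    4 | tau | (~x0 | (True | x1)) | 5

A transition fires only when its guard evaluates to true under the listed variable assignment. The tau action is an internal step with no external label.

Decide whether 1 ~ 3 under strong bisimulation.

Answer: NOT BISIMILAR

Analysis:
Bisimulation quotient by refinement:
  π0 = {{0,1,2,3,4,5}}
  π1 = {{0},{1,3,4},{2},{5}}
  π2 = {{0},{1},{2},{3},{4},{5}}
6 equivalence class(es) (converged in 3)
class of 1: {1}; class of 3: {3}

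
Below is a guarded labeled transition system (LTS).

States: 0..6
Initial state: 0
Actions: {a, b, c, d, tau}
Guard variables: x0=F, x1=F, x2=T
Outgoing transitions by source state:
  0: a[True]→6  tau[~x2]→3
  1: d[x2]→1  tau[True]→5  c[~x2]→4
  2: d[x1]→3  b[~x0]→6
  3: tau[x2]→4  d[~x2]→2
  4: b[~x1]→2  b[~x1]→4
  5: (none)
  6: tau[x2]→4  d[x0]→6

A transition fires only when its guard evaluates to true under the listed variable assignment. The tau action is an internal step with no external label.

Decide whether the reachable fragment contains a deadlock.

Answer: DEADLOCK-FREE

Analysis:
Reachable = {0,2,4,6}
  0: a→6  [1 out]
  2: b→6  [1 out]
  4: b→2  b→4  [2 out]
  6: tau→4  [1 out]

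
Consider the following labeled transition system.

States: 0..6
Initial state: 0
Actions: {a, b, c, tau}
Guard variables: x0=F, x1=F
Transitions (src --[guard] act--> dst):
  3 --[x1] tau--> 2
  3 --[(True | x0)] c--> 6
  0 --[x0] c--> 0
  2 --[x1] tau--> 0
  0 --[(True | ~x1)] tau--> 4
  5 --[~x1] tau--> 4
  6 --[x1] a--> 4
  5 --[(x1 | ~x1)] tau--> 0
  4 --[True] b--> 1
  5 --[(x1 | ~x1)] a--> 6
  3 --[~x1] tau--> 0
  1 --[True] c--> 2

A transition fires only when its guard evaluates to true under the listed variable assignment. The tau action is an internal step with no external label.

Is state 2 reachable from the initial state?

After dropping false guards: 8 live edges.
L0 = {0}
L1 = {4}  total {0,4}
L2 = {1}  total {0,1,4}
L3 = {2}  total {0,1,2,4}
Reach set: {0,1,2,4}
Path to 2: tau·b·c

Answer: REACHABLE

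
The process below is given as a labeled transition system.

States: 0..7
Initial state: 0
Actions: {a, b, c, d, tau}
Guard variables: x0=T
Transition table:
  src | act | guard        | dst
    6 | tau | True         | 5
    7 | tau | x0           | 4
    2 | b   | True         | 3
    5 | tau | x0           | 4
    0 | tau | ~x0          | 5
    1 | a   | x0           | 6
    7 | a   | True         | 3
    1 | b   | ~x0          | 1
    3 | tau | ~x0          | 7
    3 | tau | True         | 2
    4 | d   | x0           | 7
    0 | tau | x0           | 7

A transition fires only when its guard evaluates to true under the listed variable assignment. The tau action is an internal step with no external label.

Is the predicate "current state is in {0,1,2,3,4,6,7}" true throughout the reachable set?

Answer: INVARIANT HOLDS

Working:
Allowed set {0,1,2,3,4,6,7}
R = {0,2,3,4,7}
  0: ✓
  2: ✓
  3: ✓
  4: ✓
  7: ✓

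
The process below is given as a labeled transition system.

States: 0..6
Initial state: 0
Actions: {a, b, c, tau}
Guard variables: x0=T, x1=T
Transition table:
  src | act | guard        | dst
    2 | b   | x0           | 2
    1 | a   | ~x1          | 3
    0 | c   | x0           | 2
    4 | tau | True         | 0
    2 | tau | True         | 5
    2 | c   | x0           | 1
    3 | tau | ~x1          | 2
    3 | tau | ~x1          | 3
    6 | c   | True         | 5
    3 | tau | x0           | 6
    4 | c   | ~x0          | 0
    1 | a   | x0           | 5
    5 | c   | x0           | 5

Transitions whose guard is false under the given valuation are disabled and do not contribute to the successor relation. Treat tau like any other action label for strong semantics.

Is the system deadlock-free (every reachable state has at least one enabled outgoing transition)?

R = {0,1,2,5}
  0: c→2  [deg 1]
  1: a→5  [deg 1]
  2: b→2  c→1  tau→5  [deg 3]
  5: c→5  [deg 1]

Answer: DEADLOCK-FREE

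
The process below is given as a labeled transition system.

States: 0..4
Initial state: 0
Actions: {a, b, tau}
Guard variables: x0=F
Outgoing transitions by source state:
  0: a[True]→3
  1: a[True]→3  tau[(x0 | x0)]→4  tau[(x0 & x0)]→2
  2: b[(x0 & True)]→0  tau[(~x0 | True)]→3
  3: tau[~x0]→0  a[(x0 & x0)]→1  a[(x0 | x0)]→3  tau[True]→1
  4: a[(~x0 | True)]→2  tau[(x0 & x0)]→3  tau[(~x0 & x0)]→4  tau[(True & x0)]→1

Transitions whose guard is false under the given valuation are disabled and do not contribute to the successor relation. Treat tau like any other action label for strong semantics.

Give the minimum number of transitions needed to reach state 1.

Answer: 2

Analysis:
BFS to 1:
  depth 0: {0}
  depth 1: {3}
  depth 2: {1}
first hit 1 at d=2 via a·tau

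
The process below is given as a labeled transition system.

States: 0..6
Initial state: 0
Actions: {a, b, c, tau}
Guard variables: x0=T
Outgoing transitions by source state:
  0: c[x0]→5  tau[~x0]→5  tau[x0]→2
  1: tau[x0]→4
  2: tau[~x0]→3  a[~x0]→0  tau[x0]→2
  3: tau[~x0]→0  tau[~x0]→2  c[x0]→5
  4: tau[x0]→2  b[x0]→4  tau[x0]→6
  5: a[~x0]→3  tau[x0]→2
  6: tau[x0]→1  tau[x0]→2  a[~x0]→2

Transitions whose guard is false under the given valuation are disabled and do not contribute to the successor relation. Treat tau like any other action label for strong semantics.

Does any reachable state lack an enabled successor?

Answer: DEADLOCK-FREE

Trace:
Reachable = {0,2,5}
  0: c→5  tau→2  [deg 2]
  2: tau→2  [deg 1]
  5: tau→2  [deg 1]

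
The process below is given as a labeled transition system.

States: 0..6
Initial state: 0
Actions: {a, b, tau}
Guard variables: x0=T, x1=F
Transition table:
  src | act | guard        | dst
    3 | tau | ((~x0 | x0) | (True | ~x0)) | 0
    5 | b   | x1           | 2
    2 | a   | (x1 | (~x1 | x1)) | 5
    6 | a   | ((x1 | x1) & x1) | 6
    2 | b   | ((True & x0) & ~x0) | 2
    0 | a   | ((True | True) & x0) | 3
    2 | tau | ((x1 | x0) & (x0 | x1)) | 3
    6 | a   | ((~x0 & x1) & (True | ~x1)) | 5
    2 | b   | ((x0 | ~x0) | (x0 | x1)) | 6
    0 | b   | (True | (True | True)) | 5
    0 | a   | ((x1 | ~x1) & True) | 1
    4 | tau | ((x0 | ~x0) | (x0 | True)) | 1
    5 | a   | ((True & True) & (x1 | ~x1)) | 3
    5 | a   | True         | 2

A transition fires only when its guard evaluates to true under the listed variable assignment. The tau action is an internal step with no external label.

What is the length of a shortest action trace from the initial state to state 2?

Answer: 2

Trace:
BFS to 2:
  Layer 0: {0}
  Layer 1: {1,3,5}
  Layer 2: {2}
first hit 2 at d=2 via b·a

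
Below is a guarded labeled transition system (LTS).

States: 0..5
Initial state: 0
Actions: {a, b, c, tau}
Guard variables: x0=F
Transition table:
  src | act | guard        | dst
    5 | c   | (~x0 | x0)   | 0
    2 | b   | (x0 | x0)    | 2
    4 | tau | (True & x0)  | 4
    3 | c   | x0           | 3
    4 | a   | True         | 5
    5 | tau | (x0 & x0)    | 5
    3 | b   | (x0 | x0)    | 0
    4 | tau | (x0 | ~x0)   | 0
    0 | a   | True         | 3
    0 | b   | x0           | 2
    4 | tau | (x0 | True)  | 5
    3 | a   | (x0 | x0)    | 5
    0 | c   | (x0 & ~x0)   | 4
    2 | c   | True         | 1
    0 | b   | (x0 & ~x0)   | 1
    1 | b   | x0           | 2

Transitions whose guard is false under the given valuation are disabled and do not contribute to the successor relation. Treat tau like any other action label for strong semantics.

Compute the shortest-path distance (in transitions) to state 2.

BFS to 2:
  depth 0: {0}
  depth 1: {3}
2 never appears.

Answer: UNREACHABLE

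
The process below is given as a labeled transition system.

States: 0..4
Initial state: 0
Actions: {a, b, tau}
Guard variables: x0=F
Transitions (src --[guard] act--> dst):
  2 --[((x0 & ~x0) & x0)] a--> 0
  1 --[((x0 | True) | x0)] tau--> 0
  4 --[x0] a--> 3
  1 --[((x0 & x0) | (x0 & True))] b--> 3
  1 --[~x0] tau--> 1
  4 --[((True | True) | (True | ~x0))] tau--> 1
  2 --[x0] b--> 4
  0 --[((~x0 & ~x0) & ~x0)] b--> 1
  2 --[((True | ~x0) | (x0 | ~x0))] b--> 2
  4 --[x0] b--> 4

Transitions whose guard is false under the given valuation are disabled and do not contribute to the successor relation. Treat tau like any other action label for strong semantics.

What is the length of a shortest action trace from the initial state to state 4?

Layered search for 4:
  Layer 0: {0}
  Layer 1: {1}
4 never appears.

Answer: UNREACHABLE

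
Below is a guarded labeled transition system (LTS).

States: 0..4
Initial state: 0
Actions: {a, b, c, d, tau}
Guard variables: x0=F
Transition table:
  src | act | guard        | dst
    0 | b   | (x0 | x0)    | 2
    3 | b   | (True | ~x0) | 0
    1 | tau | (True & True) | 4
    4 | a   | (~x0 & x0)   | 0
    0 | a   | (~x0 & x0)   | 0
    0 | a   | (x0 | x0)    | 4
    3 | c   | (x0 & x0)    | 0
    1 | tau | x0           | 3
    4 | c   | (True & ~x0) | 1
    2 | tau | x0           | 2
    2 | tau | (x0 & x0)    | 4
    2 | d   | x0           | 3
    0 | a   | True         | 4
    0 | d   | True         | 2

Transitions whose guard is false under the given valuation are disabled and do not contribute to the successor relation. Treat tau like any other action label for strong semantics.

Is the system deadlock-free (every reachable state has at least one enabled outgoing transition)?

Answer: DEADLOCK at state 2

Working:
Reachable = {0,1,2,4}
  0: a→4  d→2  [2 out]
  1: tau→4  [1 out]
  2: ∅  [STUCK]
  4: c→1  [1 out]
trace reaching 2: d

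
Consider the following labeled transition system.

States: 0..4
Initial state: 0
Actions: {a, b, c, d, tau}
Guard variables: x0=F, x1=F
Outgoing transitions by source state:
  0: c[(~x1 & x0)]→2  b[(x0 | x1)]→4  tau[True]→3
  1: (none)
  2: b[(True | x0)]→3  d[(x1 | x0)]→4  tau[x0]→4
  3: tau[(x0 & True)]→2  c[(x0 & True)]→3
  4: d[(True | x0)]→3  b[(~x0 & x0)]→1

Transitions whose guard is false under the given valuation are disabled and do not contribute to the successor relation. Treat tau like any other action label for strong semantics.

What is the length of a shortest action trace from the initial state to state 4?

Answer: UNREACHABLE

Working:
Breadth-first toward 4:
  L0 = {0}
  L1 = {3}
4 never appears.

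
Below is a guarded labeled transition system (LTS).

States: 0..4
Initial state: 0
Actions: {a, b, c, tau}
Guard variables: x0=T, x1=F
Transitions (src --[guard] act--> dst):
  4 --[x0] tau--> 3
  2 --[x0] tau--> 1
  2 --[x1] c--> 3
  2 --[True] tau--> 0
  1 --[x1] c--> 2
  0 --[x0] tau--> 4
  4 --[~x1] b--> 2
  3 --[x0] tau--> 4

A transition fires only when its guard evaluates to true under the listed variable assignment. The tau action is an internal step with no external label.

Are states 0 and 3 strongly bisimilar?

Answer: BISIMILAR

Analysis:
Refine partition for ~:
  P[0] = {{0,1,2,3,4}}
  P[1] = {{0,2,3},{1},{4}}
  P[2] = {{0,3},{1},{2},{4}}
stable after 3 split(s): 4 block(s)
class of 0: {0,3}; class of 3: {0,3}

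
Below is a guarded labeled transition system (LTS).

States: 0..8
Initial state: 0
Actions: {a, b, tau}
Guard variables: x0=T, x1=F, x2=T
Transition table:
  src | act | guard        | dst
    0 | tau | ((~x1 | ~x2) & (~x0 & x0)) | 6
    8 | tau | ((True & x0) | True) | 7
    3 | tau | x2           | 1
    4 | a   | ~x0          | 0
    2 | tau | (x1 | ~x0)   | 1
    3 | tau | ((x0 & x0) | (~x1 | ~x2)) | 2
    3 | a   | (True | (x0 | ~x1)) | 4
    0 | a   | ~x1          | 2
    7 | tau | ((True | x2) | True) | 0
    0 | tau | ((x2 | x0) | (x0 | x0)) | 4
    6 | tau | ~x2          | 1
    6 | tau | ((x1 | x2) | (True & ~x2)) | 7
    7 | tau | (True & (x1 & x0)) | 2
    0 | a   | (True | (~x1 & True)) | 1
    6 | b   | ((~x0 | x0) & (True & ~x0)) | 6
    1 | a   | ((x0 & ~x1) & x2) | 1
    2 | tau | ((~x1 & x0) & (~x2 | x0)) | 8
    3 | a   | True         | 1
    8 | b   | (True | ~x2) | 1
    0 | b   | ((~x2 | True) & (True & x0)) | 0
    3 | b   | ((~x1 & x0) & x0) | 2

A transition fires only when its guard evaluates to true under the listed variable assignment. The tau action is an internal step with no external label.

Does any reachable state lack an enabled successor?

Reachable = {0,1,2,4,7,8}
  0: a→1  a→2  b→0  tau→4  [4 out]
  1: a→1  [1 out]
  2: tau→8  [1 out]
  4: ∅  [deadlock]
  7: tau→0  [1 out]
  8: b→1  tau→7  [2 out]
Path to 4: tau

Answer: DEADLOCK at state 4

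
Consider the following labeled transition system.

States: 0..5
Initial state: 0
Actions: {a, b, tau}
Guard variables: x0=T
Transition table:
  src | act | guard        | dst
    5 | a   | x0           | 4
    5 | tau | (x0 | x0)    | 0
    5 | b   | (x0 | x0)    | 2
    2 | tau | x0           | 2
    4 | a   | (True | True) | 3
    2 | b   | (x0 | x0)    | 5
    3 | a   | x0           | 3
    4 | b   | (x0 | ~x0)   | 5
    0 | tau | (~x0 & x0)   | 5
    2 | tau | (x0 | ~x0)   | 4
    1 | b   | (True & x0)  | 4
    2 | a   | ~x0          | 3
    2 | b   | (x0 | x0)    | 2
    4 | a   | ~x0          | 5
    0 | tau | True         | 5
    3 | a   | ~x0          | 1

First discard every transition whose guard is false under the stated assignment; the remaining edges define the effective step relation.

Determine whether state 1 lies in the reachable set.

Answer: UNREACHABLE

Working:
Guard filter leaves 12 enabled edge(s).
L0 = {0}
L1 = {5}  cumulative {0,5}
L2 = {2,4}  cumulative {0,2,4,5}
L3 = {3}  cumulative {0,2,3,4,5}
Reachable = {0,2,3,4,5}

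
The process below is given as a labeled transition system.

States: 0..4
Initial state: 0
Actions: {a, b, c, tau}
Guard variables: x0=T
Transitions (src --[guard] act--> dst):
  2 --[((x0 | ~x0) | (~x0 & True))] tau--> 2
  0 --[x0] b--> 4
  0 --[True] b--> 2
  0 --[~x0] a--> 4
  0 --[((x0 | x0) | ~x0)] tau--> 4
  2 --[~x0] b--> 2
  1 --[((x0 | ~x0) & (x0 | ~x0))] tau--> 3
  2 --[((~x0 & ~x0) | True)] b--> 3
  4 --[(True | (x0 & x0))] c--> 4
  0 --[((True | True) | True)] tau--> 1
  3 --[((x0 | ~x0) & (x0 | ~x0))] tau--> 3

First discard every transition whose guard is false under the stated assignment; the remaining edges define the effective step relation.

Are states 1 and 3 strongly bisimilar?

Compute ~ classes (split until stable):
  π0 = {{0,1,2,3,4}}
  π1 = {{0,2},{1,3},{4}}
  π2 = {{0},{1,3},{2},{4}}
4 equivalence class(es) (converged in 3)
1∈{1,3}, 3∈{1,3}

Answer: BISIMILAR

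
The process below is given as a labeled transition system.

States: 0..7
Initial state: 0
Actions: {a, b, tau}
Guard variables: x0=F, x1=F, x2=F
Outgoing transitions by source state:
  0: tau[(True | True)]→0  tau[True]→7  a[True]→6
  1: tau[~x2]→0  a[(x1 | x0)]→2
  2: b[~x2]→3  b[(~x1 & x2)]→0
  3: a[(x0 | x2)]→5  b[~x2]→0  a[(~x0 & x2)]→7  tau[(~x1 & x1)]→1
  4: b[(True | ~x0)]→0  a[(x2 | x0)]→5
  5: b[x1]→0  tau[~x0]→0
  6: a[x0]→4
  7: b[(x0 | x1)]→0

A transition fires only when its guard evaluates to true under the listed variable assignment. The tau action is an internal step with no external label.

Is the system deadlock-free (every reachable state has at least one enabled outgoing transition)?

Reachable = {0,6,7}
  0: a→6  tau→0  tau→7  [deg 3]
  6: ∅  [STUCK]
  7: ∅  [STUCK]
trace reaching 6: a

Answer: DEADLOCK at state 6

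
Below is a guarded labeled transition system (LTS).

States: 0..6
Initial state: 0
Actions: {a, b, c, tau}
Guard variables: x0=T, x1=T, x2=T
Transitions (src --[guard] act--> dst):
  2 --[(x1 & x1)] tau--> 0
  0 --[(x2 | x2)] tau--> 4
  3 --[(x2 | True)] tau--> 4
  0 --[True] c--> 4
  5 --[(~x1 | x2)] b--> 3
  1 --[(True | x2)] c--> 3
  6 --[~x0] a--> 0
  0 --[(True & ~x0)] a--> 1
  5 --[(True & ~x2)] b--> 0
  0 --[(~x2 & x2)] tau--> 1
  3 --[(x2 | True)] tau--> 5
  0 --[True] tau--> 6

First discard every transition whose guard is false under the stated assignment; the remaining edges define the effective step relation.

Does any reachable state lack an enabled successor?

Answer: DEADLOCK at state 4

Working:
R = {0,4,6}
  0: c→4  tau→4  tau→6  [3 exit(s)]
  4: ∅  [no exit]
  6: ∅  [no exit]
trace reaching 4: tau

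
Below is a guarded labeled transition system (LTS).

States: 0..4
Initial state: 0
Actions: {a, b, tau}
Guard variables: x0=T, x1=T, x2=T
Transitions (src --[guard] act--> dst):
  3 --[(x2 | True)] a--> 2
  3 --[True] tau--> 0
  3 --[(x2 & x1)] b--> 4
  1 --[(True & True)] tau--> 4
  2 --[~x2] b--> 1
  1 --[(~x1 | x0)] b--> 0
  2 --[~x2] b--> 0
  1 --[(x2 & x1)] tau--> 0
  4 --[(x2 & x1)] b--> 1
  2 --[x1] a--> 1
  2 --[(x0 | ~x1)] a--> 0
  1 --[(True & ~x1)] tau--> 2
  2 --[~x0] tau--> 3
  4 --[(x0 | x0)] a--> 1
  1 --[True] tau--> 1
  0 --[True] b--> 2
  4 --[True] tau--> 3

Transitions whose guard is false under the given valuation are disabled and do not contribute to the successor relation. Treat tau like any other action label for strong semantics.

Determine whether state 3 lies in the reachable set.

13 transition(s) survive guard evaluation.
depth 0: {0}
depth 1: {2}  total {0,2}
depth 2: {1}  total {0,1,2}
depth 3: {4}  total {0,1,2,4}
depth 4: {3}  total {0,1,2,3,4}
Reachable = {0,1,2,3,4}
witness 3: b·a·tau·tau

Answer: REACHABLE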